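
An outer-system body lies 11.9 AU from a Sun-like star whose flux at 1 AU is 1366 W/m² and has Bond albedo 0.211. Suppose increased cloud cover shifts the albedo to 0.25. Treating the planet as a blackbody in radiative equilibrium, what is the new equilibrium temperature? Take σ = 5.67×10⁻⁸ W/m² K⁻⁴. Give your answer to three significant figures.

Flux at the orbit: S = 1366/(11.9)² = 9.646 W/m².
T₂ = [S(1−α₂)/(4σ)]^(1/4) = [9.646·0.75/(4σ)]^(1/4) = 75.15 K.

75.2 K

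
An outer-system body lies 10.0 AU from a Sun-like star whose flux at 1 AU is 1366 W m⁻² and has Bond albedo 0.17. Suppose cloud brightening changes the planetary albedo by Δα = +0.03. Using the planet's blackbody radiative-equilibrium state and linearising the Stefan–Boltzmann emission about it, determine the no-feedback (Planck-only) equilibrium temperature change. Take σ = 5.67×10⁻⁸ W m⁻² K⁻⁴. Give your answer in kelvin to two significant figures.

-0.76 K

Flux at the orbit: S = 1366/(10.0)² = 13.66 W m⁻².
Reference equilibrium: T_e = [S(1−α)/(4σ)]^(1/4) = 84.09 K.
TOA radiative forcing: ΔF = −S·Δα/4 = −13.66·(+0.03)/4 = -0.1024 W m⁻².
Planck response: λ_P = 4σT_e³ = 4·5.67×10⁻⁸·(84.09)³ = 0.1348 W m⁻²/K.
Hence the no-feedback warming is ΔF/(4σT_e³) = -0.760 K.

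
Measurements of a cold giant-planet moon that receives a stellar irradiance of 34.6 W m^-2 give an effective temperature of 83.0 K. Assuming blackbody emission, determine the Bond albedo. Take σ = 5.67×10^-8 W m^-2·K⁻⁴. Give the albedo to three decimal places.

Energy balance: S(1−α)/4 = σT⁴, so 1−α = 4σT⁴/S.
σT⁴ = 2.691 W m^-2, so 4σT⁴ = 10.76 W m^-2.
Hence α = 1 − 10.76/34.60 = 0.6889.

0.689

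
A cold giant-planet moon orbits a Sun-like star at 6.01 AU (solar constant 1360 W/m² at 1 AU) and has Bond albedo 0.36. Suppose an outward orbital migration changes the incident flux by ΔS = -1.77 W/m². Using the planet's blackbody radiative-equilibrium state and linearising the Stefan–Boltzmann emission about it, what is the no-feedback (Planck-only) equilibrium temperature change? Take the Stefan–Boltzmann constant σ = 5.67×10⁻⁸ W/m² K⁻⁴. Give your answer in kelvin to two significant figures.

-1.2 kelvin

Irradiance scales as 1/d², so S = 1360 W/m² × (1/6.01)² = 37.65 W/m².
Reference equilibrium: T_e = [S(1−α)/(4σ)]^(1/4) = 101.5 K.
ΔF = Δ[S(1−α)]/4 = (1−0.36)·-1.77/4 = -0.2832 W/m².
Linearising σT⁴ gives d(σT⁴)/dT = 4σT_e³ = 0.2373 W/m² per K.
Hence the no-feedback warming is ΔF/(4σT_e³) = -1.19 K.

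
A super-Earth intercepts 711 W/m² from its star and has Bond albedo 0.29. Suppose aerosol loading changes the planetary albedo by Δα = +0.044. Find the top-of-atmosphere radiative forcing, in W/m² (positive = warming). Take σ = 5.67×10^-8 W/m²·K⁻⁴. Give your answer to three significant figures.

-7.82 W/m²

The change in absorbed flux is Δ[S(1−α)/4] = −SΔα/4 = -7.821 W/m².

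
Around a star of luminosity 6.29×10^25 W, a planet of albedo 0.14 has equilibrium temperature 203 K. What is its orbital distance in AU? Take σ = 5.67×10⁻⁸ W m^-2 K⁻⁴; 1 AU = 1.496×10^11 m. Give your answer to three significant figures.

0.707 AU

Required flux: S = 4σT⁴/(1−α) = 447.8 W m^-2.
S = L/(4πd²) → d = √(L/4πS) = √(6.29×10^25/(4π·447.8)) = 1.057×10^11 m = 0.7067 AU.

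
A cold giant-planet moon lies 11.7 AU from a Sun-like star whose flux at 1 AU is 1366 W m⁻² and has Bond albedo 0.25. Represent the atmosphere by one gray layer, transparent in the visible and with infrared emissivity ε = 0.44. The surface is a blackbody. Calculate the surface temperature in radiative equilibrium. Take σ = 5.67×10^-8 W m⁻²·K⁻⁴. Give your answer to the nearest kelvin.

By the inverse-square law, S = 1366/11.7² = 9.979 W m⁻².
Effective emission temperature (TOA balance): σT_e⁴ = S(1−α)/4 = 1.871 W m⁻² → T_e = 75.79 K.
For a single slab of emissivity ε, T_s⁴ = 2T_e⁴/(2−ε); thus T_s = 75.79·(1.282)^(1/4) = 80.65 K.

81 K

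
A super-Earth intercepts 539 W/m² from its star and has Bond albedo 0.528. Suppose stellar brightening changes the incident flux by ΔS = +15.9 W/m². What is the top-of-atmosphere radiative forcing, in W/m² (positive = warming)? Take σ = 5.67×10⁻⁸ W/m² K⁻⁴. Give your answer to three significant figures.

1.88 W/m²

Only a fraction (1−α) is absorbed and it's spread over 4πR², so ΔF = (1−α)ΔS/4 = 1.876 W/m².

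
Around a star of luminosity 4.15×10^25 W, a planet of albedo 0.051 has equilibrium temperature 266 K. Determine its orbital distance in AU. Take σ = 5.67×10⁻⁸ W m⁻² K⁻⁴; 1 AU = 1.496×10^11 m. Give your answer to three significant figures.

Required flux: S = 4σT⁴/(1−α) = 1196 W m⁻².
Then d = [L/(4πS)]^(1/2) = 5.254×10^10 m, i.e. 0.3512 AU.

0.351 AU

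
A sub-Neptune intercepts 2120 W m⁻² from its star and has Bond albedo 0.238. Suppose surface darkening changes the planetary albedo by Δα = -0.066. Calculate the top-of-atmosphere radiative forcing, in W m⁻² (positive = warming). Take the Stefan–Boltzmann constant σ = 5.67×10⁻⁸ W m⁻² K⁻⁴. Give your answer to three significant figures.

35.0 W m⁻²

ΔF = −(S/4)Δα = −(2120/4)×(-0.066) = 34.98 W m⁻².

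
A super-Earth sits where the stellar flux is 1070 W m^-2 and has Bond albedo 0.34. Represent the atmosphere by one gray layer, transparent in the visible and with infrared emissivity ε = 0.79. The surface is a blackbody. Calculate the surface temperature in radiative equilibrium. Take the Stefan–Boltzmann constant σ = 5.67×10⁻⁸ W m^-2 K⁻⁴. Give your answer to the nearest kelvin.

268 K

At the top of the atmosphere, σT_e⁴ = S(1−α)/4 = 176.5 W m^-2, giving T_e = 236.2 K.
The surface balance (absorbed SW + ε·downward IR = σT_s⁴) with T_a⁴ = T_s⁴/2 reduces to T_s = T_e·[2/(2−ε)]^¼ = 267.8 K.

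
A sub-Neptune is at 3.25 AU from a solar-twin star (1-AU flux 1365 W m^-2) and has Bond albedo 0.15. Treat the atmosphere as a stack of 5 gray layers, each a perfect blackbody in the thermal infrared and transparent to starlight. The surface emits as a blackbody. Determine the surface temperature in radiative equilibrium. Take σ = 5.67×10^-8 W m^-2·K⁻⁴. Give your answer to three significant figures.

232 kelvin

By the inverse-square law, S = 1365/3.25² = 129.2 W m^-2.
OLR = S(1−α)/4 = 27.46 W m^-2; the top layer radiates at T_e = 148.3 K.
With N = 5 opaque layers, T_s = (N+1)^(1/4)·T_e = 6^(1/4)·148.3 = 232.2 K.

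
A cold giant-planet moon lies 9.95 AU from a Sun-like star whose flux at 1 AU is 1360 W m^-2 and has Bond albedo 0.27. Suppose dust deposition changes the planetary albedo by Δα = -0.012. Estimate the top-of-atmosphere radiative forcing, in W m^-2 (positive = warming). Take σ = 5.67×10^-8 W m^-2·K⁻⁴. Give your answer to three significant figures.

0.0412 W m^-2

Irradiance scales as 1/d², so S = 1360 W m^-2 × (1/9.95)² = 13.74 W m^-2.
The change in absorbed flux is Δ[S(1−α)/4] = −SΔα/4 = 0.04121 W m^-2.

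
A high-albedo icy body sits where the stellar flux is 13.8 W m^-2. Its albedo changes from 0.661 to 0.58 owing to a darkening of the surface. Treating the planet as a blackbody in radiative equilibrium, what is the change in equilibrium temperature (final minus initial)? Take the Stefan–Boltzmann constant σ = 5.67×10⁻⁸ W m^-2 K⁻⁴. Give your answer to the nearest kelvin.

Initial: T₁ = [S(1−0.661)/(4σ)]^(1/4) = 67.39 K.
With α = 0.58, T₂ = 71.10 K.
Change: 71.10 − 67.39 = 3.708 K.

4 K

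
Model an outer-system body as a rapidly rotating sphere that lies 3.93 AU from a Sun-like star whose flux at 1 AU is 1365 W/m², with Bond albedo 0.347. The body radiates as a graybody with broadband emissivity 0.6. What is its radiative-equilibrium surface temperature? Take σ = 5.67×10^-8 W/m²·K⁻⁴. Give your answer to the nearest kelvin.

Irradiance scales as 1/d², so S = 1365 W/m² × (1/3.93)² = 88.38 W/m².
Absorbed flux (global mean): S(1−α)/4 = 88.38·0.653/4 = 14.43 W/m².
Radiative balance εσT⁴ = 14.43 gives T = [14.43/(0.6·σ)]^(1/4) = 143.5 K.

144 K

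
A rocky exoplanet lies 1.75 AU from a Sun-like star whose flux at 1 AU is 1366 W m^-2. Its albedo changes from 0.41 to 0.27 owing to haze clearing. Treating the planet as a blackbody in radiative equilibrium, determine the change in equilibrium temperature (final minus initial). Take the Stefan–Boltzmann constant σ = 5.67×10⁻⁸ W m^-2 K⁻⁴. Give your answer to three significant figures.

Flux at the orbit: S = 1366/(1.75)² = 446.0 W m^-2.
Before: T₁ = [446.0·0.59/(4σ)]^(1/4) = 184.6 K.
Final:   T₂ = [S(1−0.27)/(4σ)]^(1/4) = 194.7 K.
ΔT = T₂ − T₁ = 10.09 K.

10.1 K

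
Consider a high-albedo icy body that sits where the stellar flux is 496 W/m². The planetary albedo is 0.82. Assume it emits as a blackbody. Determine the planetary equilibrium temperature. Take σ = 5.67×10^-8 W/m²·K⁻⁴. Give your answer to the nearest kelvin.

141 kelvin

The planet absorbs (1−α)S over its disc πR² and re-emits over 4πR², so the mean absorbed flux is (1−0.82)·496.0/4 = 22.32 W/m².
In equilibrium σT⁴ equals this, so T = 140.9 K.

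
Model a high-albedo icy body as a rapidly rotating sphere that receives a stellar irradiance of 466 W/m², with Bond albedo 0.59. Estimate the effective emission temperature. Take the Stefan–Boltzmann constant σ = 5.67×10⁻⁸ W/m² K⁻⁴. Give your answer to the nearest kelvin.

Absorbed flux (global mean): S(1−α)/4 = 466.0·0.41/4 = 47.77 W/m².
Balancing against σT⁴: T = (47.77/5.67×10⁻⁸)^(1/4) = 170.4 K.

170 K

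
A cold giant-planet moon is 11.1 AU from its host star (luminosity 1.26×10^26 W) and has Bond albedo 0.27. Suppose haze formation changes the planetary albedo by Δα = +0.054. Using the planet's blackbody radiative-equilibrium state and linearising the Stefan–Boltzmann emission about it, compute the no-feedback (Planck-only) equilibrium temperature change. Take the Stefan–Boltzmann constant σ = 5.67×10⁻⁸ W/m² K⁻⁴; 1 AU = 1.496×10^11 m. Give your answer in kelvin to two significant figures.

-1.1 kelvin

Orbital distance: d = 11.1 AU = 1.661×10^12 m.
Spreading L over a sphere of radius d: S = 1.26×10^26/(4π·1.66×10^12²) = 3.636 W/m².
Reference equilibrium: T_e = [S(1−α)/(4σ)]^(1/4) = 58.49 K.
ΔF = −(S/4)Δα = −(3.636/4)×(+0.054) = -0.04909 W/m².
Linearising σT⁴ gives d(σT⁴)/dT = 4σT_e³ = 0.04538 W/m² per K.
So ΔT₀ = -0.04909/0.04538 = -1.08 K.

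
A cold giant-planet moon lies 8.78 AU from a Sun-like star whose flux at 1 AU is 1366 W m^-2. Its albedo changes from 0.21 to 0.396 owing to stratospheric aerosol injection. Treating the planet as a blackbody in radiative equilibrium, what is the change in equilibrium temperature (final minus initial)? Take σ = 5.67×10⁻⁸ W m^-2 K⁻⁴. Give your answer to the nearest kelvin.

-6 K

By the inverse-square law, S = 1366/8.78² = 17.72 W m^-2.
Initial: T₁ = [S(1−0.21)/(4σ)]^(1/4) = 88.64 K.
After:  T₂ = [17.72·0.604/(4σ)]^(1/4) = 82.88 K.
ΔT = T₂ − T₁ = -5.754 K.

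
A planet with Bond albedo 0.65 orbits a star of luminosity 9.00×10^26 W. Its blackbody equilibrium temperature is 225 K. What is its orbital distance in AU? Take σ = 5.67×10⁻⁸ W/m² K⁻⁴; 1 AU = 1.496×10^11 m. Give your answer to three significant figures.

The flux needed for this T is 4σT⁴/(1−0.65) = 1661 W/m².
From L = 4πd²S, d = √(9.00×10^26/(4π·1661)) = 2.077×10^11 m = 1.388 AU.

1.39 AU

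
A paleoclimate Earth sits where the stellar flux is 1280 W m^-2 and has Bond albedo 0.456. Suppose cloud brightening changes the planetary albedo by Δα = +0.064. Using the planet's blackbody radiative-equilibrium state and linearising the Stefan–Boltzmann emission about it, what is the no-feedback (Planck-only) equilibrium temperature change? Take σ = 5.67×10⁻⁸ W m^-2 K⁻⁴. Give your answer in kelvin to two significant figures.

-6.9 K

Reference equilibrium: T_e = [S(1−α)/(4σ)]^(1/4) = 235.4 K.
The change in absorbed flux is Δ[S(1−α)/4] = −SΔα/4 = -20.48 W m^-2.
The Planck feedback parameter is 4σT_e³ = 2.958 W m^-2/K.
Hence the no-feedback warming is ΔF/(4σT_e³) = -6.92 K.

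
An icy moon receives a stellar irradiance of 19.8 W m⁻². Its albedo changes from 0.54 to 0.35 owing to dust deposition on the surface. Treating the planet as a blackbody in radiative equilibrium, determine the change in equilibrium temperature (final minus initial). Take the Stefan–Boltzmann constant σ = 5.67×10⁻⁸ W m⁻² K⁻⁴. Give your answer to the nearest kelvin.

7 K

Initial: T₁ = [S(1−0.54)/(4σ)]^(1/4) = 79.61 K.
Final:   T₂ = [S(1−0.35)/(4σ)]^(1/4) = 86.79 K.
Change: 86.79 − 79.61 = 7.187 K.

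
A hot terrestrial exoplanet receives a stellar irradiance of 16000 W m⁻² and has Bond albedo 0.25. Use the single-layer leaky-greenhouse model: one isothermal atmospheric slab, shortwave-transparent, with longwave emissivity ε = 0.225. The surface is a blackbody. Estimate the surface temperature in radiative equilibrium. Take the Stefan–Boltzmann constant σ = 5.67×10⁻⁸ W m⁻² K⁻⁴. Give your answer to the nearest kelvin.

The planet radiates to space at T_e = [S(1−α)/(4σ)]^(1/4) = 479.6 K.
For a single slab of emissivity ε, T_s⁴ = 2T_e⁴/(2−ε); thus T_s = 479.6·(1.127)^(1/4) = 494.1 K.

494 kelvin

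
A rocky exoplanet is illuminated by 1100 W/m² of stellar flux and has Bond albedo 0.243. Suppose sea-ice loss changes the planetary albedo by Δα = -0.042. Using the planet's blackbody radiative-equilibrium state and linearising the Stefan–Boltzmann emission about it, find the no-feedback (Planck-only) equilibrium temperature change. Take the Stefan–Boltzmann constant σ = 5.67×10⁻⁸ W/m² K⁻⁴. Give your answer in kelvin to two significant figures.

The baseline emission temperature is T_e = 246.2 K.
TOA radiative forcing: ΔF = −S·Δα/4 = −1100·(-0.042)/4 = 11.55 W/m².
The Planck feedback parameter is 4σT_e³ = 3.383 W/m²/K.
So ΔT₀ = 11.55/3.383 = 3.41 K.

3.4 kelvin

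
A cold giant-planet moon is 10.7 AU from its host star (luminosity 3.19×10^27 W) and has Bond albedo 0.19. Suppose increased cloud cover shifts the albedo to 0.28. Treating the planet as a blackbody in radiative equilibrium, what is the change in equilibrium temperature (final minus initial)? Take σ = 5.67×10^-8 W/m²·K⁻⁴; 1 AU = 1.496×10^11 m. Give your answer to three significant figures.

d = 10.7 × 1.496×10^11 m = 1.601×10^12 m.
S = L/(4πd²) = 99.07 W/m².
With α = 0.19, T₁ = 137.2 K.
Final:   T₂ = [S(1−0.28)/(4σ)]^(1/4) = 133.2 K.
Change: 133.2 − 137.2 = -3.980 K.

-3.98 K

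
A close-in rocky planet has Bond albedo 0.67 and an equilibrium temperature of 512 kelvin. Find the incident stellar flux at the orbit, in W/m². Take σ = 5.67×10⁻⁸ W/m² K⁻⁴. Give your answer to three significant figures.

47200 W/m²

Invert the energy balance for S: S = 4σT⁴/(1−α).
σT⁴ = 5.67×10⁻⁸·(512)⁴ = 3896 W/m².
S = 4·3896/0.33 = 47230 W/m².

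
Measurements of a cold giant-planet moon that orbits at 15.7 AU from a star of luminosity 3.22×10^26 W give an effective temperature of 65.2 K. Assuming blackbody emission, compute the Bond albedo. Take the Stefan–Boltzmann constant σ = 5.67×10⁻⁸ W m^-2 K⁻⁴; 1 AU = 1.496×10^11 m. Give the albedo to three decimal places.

d = 15.7 × 1.496×10^11 m = 2.349×10^12 m.
Flux at the orbit: S = L/(4πd²) = 3.22×10^26/(4π·(2.35×10^12)²) = 4.645 W m^-2.
Rearranging the radiative balance, α = 1 − 4σT⁴/S.
σT⁴ = 1.025 W m^-2, so 4σT⁴ = 4.099 W m^-2.
Hence α = 1 − 4.099/4.645 = 0.1176.

0.118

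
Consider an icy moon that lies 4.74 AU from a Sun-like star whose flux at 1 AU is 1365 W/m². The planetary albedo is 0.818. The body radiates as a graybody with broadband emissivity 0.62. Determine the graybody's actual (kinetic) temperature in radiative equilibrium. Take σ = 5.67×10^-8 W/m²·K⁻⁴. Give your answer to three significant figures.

94.2 kelvin

Flux at the orbit: S = 1365/(4.74)² = 60.75 W/m².
The planet absorbs (1−α)S over its disc πR² and re-emits over 4πR², so the mean absorbed flux is (1−0.818)·60.75/4 = 2.764 W/m².
Equating to εσT⁴ with ε = 0.62: T = (2.764/0.62σ)^(1/4) = 94.17 K.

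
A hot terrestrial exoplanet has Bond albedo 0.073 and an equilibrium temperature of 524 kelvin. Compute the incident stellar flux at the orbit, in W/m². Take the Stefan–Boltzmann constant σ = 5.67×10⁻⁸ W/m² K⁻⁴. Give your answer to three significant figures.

From S(1−α)/4 = σT⁴: S = 4σT⁴/(1−α).
σT⁴ = 5.67×10⁻⁸·(524)⁴ = 4275 W/m².
S = 4·4275/0.927 = 18450 W/m².

18400 W/m²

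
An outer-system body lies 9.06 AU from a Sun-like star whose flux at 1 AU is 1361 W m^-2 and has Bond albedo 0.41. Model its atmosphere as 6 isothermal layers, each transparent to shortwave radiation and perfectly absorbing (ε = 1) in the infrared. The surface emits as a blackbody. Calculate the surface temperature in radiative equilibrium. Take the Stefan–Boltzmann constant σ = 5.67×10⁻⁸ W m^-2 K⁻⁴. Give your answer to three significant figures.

132 kelvin

Flux at the orbit: S = 1361/(9.06)² = 16.58 W m^-2.
OLR = S(1−α)/4 = 2.446 W m^-2; the top layer radiates at T_e = 81.04 K.
For an N-layer opaque stack, T_s⁴ = (N+1)T_e⁴, hence T_s = (7)^(1/4)×81.04 K = 131.8 K.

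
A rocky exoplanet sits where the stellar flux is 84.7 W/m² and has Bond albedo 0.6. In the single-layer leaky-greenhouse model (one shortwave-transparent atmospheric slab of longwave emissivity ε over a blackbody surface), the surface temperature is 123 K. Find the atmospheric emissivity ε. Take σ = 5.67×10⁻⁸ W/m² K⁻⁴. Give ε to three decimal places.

TOA balance gives T_e = 110.6 K.
T_s⁴ = T_e⁴·2/(2−ε) → ε = 2 − 2(T_e/T_s)⁴ = 2 − 2·(110.6/123)⁴ = 0.6947.

0.695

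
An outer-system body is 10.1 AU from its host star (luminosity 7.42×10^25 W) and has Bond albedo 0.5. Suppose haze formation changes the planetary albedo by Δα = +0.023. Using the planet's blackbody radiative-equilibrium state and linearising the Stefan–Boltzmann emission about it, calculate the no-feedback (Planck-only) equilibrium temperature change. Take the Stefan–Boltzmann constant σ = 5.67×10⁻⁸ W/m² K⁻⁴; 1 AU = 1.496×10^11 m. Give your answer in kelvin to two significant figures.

-0.56 K

d = 10.1 × 1.496×10^11 m = 1.511×10^12 m.
S = L/(4πd²) = 2.586 W/m².
The baseline emission temperature is T_e = 48.87 K.
TOA radiative forcing: ΔF = −S·Δα/4 = −2.586·(+0.023)/4 = -0.01487 W/m².
The Planck feedback parameter is 4σT_e³ = 0.02646 W/m²/K.
ΔT₀ = ΔF/λ_P = -0.01487/0.02646 = -0.562 K.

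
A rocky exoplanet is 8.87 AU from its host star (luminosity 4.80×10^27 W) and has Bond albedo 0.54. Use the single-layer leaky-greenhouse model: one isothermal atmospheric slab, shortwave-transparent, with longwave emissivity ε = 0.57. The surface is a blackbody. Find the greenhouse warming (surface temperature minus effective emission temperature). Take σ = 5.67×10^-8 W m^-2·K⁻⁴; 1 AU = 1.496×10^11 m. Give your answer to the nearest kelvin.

13 kelvin

d = 8.87 × 1.496×10^11 m = 1.327×10^12 m.
Flux at the orbit: S = L/(4πd²) = 4.80×10^27/(4π·(1.33×10^12)²) = 216.9 W m^-2.
At the top of the atmosphere, σT_e⁴ = S(1−α)/4 = 24.95 W m^-2, giving T_e = 144.8 K.
For a single slab of emissivity ε, T_s⁴ = 2T_e⁴/(2−ε); thus T_s = 144.8·(1.399)^(1/4) = 157.5 K.
T_s − T_e = 157.5 − 144.8 = 12.67 K.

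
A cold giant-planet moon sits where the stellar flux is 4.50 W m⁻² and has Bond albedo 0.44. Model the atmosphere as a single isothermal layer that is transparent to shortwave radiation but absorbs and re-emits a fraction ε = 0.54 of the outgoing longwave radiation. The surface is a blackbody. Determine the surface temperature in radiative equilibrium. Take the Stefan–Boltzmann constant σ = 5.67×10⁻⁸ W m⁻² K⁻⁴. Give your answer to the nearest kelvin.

The planet radiates to space at T_e = [S(1−α)/(4σ)]^(1/4) = 57.74 K.
The surface balance (absorbed SW + ε·downward IR = σT_s⁴) with T_a⁴ = T_s⁴/2 reduces to T_s = T_e·[2/(2−ε)]^¼ = 62.46 K.

62 K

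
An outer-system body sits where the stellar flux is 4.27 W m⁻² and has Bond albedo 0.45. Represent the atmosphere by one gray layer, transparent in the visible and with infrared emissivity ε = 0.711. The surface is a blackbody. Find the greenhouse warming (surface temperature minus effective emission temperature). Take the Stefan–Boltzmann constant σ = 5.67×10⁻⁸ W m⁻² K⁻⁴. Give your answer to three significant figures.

The planet radiates to space at T_e = [S(1−α)/(4σ)]^(1/4) = 56.73 K.
For a single slab of emissivity ε, T_s⁴ = 2T_e⁴/(2−ε); thus T_s = 56.73·(1.552)^(1/4) = 63.31 K.
The atmosphere warms the surface by 6.585 K.

6.58 K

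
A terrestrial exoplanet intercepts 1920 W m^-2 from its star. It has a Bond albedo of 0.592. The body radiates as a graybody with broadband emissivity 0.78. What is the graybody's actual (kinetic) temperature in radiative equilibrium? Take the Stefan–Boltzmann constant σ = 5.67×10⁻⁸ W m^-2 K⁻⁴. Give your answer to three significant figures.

258 K

Averaging over the sphere, the absorbed flux is S(1−α)/4 = 195.8 W m^-2.
Radiative balance εσT⁴ = 195.8 gives T = [195.8/(0.78·σ)]^(1/4) = 258.0 K.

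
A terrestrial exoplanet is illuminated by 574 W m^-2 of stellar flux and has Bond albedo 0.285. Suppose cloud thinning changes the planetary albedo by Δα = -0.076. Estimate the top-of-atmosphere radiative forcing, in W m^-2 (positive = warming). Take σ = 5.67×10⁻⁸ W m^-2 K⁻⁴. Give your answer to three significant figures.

ΔF = −(S/4)Δα = −(574.0/4)×(-0.076) = 10.91 W m^-2.

10.9 W m^-2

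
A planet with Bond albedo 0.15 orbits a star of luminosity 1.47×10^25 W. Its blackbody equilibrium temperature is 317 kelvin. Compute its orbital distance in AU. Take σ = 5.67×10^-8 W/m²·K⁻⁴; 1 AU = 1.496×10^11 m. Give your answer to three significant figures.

Energy balance gives S = 4σT⁴/(1−α) = 2694 W/m².
Then d = [L/(4πS)]^(1/2) = 2.084×10^10 m, i.e. 0.1393 AU.

0.139 AU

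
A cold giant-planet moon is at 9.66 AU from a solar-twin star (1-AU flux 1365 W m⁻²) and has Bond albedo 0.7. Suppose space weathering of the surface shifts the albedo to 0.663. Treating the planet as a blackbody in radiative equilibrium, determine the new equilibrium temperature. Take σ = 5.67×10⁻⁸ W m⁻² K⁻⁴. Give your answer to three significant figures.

By the inverse-square law, S = 1365/9.66² = 14.63 W m⁻².
New equilibrium: T₂ = [(1−0.663)·14.63/(4σ)]^(1/4) = 68.28 K.

68.3 kelvin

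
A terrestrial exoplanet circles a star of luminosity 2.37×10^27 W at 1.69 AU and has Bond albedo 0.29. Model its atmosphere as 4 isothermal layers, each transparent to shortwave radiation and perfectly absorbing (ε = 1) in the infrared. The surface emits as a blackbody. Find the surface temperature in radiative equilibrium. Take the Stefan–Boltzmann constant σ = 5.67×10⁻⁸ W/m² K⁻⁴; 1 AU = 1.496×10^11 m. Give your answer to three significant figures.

d = 1.69 × 1.496×10^11 m = 2.528×10^11 m.
Spreading L over a sphere of radius d: S = 2.37×10^27/(4π·2.53×10^11²) = 2951 W/m².
Top-of-atmosphere balance: σT_e⁴ = S(1−α)/4 = 523.7 W/m² → T_e = 310.0 K.
Layer-by-layer balance gives σT_s⁴ = (N+1)σT_e⁴, so T_s = 5^¼·310.0 = 463.6 K.

464 K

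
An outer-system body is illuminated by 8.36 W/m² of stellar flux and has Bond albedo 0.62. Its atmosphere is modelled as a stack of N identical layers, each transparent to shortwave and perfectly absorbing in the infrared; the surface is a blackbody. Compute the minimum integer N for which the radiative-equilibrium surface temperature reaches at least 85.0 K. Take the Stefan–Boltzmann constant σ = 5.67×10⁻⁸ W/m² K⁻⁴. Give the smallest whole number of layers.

OLR = S(1−α)/4 = 0.7942 W/m²; the top layer radiates at T_e = 61.18 K.
T_s = (N+1)^(1/4)·T_e ≥ 85.0 K requires N+1 ≥ (T_s/T_e)⁴ = (85.0/61.18)⁴ = 3.727.
So N ≥ 2.727; the smallest integer is N = 3.

3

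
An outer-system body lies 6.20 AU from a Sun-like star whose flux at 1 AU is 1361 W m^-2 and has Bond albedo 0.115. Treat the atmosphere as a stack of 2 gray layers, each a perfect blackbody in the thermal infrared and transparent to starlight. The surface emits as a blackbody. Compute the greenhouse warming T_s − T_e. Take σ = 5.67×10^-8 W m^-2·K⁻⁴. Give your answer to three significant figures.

Irradiance scales as 1/d², so S = 1361 W m^-2 × (1/6.20)² = 35.41 W m^-2.
OLR = S(1−α)/4 = 7.834 W m^-2; the top layer radiates at T_e = 108.4 K.
T_s = (N+1)^(1/4)·T_e = 142.7 K.
Warming: T_s − T_e = 34.27 K.

34.3 K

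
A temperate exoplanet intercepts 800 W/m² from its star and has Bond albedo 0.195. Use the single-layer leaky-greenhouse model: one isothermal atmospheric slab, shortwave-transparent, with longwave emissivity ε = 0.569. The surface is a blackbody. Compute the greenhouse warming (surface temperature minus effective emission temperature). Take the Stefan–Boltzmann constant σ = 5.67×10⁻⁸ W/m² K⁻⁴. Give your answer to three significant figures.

20.2 kelvin

At the top of the atmosphere, σT_e⁴ = S(1−α)/4 = 161.0 W/m², giving T_e = 230.8 K.
Surface balance with a leaky layer gives σT_s⁴ = σT_e⁴·2/(2−ε), so T_s = T_e·[2/(2−0.569)]^(1/4) = 251.0 K.
T_s − T_e = 251.0 − 230.8 = 20.15 K.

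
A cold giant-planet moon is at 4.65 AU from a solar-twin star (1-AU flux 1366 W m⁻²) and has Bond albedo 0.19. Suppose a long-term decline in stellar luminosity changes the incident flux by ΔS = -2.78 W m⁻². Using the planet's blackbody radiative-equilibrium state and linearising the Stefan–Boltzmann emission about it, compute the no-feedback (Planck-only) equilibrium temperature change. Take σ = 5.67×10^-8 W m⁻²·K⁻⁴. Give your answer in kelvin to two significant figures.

Irradiance scales as 1/d², so S = 1366 W m⁻² × (1/4.65)² = 63.17 W m⁻².
The baseline emission temperature is T_e = 122.6 K.
TOA radiative forcing: ΔF = (1−α)ΔS/4 = 0.81·(-2.78)/4 = -0.5629 W m⁻².
Linearising σT⁴ gives d(σT⁴)/dT = 4σT_e³ = 0.4175 W m⁻² per K.
ΔT₀ = ΔF/λ_P = -0.5629/0.4175 = -1.35 K.

-1.3 kelvin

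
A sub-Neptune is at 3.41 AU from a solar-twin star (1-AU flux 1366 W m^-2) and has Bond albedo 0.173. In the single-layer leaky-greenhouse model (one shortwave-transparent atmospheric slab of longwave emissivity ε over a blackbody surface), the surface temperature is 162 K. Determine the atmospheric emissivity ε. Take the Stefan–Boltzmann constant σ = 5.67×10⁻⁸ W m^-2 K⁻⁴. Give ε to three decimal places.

By the inverse-square law, S = 1366/3.41² = 117.5 W m^-2.
TOA balance gives T_e = 143.9 K.
T_s⁴ = T_e⁴·2/(2−ε) → ε = 2 − 2(T_e/T_s)⁴ = 2 − 2·(143.9/162)⁴ = 0.7561.

0.756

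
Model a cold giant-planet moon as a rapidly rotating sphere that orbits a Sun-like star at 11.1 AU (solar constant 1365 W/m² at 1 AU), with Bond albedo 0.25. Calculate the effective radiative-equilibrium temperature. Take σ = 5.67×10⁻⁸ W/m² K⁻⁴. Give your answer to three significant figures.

77.8 K

By the inverse-square law, S = 1365/11.1² = 11.08 W/m².
Averaging over the sphere, the absorbed flux is S(1−α)/4 = 2.077 W/m².
Set σT⁴ = 2.077 → T = (2.077/σ)^(1/4) = 77.80 K.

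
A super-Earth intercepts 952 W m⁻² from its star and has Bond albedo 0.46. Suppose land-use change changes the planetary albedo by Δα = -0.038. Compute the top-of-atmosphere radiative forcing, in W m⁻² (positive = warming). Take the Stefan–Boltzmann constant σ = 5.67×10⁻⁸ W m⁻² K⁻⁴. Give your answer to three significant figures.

9.04 W m⁻²

ΔF = −(S/4)Δα = −(952.0/4)×(-0.038) = 9.044 W m⁻².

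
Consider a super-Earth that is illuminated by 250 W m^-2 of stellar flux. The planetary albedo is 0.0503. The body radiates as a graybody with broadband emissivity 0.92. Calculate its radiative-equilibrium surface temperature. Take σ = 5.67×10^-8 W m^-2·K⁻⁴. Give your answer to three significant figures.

The planet absorbs (1−α)S over its disc πR² and re-emits over 4πR², so the mean absorbed flux is (1−0.0503)·250.0/4 = 59.36 W m^-2.
Equating to εσT⁴ with ε = 0.92: T = (59.36/0.92σ)^(1/4) = 183.7 K.

184 kelvin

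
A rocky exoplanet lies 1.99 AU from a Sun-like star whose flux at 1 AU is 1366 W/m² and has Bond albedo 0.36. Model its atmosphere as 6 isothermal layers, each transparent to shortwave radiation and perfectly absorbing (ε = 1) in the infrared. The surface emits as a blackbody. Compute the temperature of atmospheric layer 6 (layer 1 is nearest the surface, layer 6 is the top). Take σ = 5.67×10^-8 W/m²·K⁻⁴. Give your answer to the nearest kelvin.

Irradiance scales as 1/d², so S = 1366 W/m² × (1/1.99)² = 344.9 W/m².
Top-of-atmosphere balance: σT_e⁴ = S(1−α)/4 = 55.19 W/m² → T_e = 176.6 K.
Each opaque layer satisfies 2T_j⁴ = T_{j−1}⁴ + T_{j+1}⁴, giving T_k⁴ = (N+1−k)T_e⁴.
With k = 6: T_6 = (6+1−6)^¼·176.6 K = 176.6 K.

177 kelvin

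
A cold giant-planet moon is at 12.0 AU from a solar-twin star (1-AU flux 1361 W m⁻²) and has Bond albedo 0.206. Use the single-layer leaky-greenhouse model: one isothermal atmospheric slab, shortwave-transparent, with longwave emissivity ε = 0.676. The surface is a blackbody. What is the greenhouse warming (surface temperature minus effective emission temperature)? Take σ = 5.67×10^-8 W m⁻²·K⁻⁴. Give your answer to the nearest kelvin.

Irradiance scales as 1/d², so S = 1361 W m⁻² × (1/12.0)² = 9.451 W m⁻².
The planet radiates to space at T_e = [S(1−α)/(4σ)]^(1/4) = 75.84 K.
The surface balance (absorbed SW + ε·downward IR = σT_s⁴) with T_a⁴ = T_s⁴/2 reduces to T_s = T_e·[2/(2−ε)]^¼ = 84.08 K.
T_s − T_e = 84.08 − 75.84 = 8.239 K.

8 K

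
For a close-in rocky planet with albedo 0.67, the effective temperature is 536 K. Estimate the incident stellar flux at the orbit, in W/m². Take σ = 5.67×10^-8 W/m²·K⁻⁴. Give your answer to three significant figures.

From S(1−α)/4 = σT⁴: S = 4σT⁴/(1−α).
σT⁴ = 5.67×10⁻⁸·(536)⁴ = 4680 W/m².
So S = 4×4680/(1−0.67) = 56730 W/m².

56700 W/m²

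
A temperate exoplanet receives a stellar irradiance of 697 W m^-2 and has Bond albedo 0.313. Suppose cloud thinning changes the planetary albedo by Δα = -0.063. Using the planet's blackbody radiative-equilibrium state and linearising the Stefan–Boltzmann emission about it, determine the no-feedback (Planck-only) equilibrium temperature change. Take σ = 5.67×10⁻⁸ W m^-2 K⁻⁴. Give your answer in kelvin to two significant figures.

Unperturbed T_e = [697.0·(1−0.313)/(4σ)]^¼ = 214.4 K.
The change in absorbed flux is Δ[S(1−α)/4] = −SΔα/4 = 10.98 W m^-2.
Linearising σT⁴ gives d(σT⁴)/dT = 4σT_e³ = 2.234 W m^-2 per K.
ΔT₀ = ΔF/λ_P = 10.98/2.234 = 4.91 K.

4.9 K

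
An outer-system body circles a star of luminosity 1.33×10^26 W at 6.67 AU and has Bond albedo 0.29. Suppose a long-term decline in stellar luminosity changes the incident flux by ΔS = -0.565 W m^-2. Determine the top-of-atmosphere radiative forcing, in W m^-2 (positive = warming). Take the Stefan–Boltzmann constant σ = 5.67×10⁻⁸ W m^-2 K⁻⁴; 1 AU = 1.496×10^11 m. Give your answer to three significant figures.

-0.100 W m^-2

Orbital distance: d = 6.67 AU = 9.978×10^11 m.
Flux at the orbit: S = L/(4πd²) = 1.33×10^26/(4π·(9.98×10^11)²) = 10.63 W m^-2.
TOA radiative forcing: ΔF = (1−α)ΔS/4 = 0.71·(-0.565)/4 = -0.1003 W m^-2.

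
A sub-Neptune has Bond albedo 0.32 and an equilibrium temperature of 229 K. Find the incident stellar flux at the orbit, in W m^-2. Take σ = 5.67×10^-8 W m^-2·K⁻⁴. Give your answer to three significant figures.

From S(1−α)/4 = σT⁴: S = 4σT⁴/(1−α).
The emitted flux is σT⁴ = 155.9 W m^-2.
S = 4·155.9/0.68 = 917.2 W m^-2.

917 W m^-2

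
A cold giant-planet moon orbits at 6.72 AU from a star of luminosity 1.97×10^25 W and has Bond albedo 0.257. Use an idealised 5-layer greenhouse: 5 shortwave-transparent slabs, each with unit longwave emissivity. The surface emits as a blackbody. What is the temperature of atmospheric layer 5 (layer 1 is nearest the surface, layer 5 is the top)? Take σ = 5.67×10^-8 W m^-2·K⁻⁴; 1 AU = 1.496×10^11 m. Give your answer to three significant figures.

47.5 kelvin

d = 6.72 × 1.496×10^11 m = 1.005×10^12 m.
Spreading L over a sphere of radius d: S = 1.97×10^25/(4π·1.01×10^12²) = 1.551 W m^-2.
OLR = S(1−α)/4 = 0.2881 W m^-2; the top layer radiates at T_e = 47.48 K.
The net upward flux σT_e⁴ is constant between every pair of levels, so T_k⁴ = (N+1−k)T_e⁴.
T_5 = (1)^(1/4)·47.48 = 47.48 K.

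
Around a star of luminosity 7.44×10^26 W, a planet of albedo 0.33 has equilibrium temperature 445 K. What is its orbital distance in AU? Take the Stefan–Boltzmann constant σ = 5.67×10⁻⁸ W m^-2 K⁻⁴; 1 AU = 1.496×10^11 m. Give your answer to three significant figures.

Energy balance gives S = 4σT⁴/(1−α) = 13270 W m^-2.
Then d = [L/(4πS)]^(1/2) = 6.678×10^10 m, i.e. 0.4464 AU.

0.446 AU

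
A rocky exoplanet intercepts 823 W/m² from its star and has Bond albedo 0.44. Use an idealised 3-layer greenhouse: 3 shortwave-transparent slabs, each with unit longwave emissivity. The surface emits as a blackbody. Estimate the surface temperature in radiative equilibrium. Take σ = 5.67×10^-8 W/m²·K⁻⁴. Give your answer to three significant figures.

300 K

The effective emission temperature is T_e = [S(1−α)/(4σ)]^¼ = 212.3 K.
Layer-by-layer balance gives σT_s⁴ = (N+1)σT_e⁴, so T_s = 4^¼·212.3 = 300.3 K.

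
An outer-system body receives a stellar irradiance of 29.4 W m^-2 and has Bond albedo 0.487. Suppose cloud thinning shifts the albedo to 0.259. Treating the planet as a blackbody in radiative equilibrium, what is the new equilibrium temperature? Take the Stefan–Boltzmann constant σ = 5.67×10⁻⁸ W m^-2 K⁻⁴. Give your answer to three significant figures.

With the new albedo, S(1−α₂)/4 = 5.446 W m^-2, so T₂ = 99.00 K.

99.0 K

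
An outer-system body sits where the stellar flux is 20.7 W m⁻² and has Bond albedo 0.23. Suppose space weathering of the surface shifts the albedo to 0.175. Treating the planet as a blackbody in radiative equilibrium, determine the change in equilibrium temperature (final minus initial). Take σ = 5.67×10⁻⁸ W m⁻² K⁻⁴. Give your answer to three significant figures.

With α = 0.23, T₁ = 91.56 K.
Final:   T₂ = [S(1−0.175)/(4σ)]^(1/4) = 93.15 K.
ΔT = T₂ − T₁ = 1.593 K.

1.59 K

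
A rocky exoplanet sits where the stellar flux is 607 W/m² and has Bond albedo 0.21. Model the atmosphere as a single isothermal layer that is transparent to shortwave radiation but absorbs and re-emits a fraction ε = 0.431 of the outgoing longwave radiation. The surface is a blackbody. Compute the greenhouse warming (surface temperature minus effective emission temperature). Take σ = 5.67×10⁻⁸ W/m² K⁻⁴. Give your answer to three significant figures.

13.4 kelvin

Effective emission temperature (TOA balance): σT_e⁴ = S(1−α)/4 = 119.9 W/m² → T_e = 214.4 K.
The surface balance (absorbed SW + ε·downward IR = σT_s⁴) with T_a⁴ = T_s⁴/2 reduces to T_s = T_e·[2/(2−ε)]^¼ = 227.8 K.
The atmosphere warms the surface by 13.41 K.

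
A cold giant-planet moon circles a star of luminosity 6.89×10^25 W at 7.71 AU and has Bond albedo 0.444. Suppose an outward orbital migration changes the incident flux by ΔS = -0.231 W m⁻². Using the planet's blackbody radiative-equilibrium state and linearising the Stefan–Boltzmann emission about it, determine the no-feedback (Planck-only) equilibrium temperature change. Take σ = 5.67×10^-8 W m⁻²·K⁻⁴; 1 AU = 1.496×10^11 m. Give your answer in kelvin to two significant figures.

d = 7.71 × 1.496×10^11 m = 1.153×10^12 m.
Flux at the orbit: S = L/(4πd²) = 6.89×10^25/(4π·(1.15×10^12)²) = 4.121 W m⁻².
Reference equilibrium: T_e = [S(1−α)/(4σ)]^(1/4) = 56.38 K.
TOA radiative forcing: ΔF = (1−α)ΔS/4 = 0.556·(-0.231)/4 = -0.03211 W m⁻².
Planck response: λ_P = 4σT_e³ = 4·5.67×10⁻⁸·(56.38)³ = 0.04064 W m⁻²/K.
ΔT₀ = ΔF/λ_P = -0.03211/0.04064 = -0.790 K.

-0.79 K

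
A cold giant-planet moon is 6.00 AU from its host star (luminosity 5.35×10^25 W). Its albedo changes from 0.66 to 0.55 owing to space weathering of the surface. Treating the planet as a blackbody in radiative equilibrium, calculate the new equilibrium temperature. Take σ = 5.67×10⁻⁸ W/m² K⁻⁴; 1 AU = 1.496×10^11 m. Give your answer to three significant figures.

56.9 kelvin

Orbital distance: d = 6.00 AU = 8.976×10^11 m.
Spreading L over a sphere of radius d: S = 5.35×10^25/(4π·8.98×10^11²) = 5.284 W/m².
With the new albedo, S(1−α₂)/4 = 0.5945 W/m², so T₂ = 56.90 K.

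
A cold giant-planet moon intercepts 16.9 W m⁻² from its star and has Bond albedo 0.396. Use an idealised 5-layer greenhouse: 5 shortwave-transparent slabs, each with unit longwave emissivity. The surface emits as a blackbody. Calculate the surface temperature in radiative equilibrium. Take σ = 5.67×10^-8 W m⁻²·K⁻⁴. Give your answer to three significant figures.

Top-of-atmosphere balance: σT_e⁴ = S(1−α)/4 = 2.552 W m⁻² → T_e = 81.91 K.
With N = 5 opaque layers, T_s = (N+1)^(1/4)·T_e = 6^(1/4)·81.91 = 128.2 K.

128 K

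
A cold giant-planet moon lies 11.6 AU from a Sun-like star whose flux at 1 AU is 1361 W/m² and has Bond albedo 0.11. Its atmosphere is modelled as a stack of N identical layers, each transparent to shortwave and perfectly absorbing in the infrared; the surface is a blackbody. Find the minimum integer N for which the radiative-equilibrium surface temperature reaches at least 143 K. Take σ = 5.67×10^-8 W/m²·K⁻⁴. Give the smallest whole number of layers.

10

Irradiance scales as 1/d², so S = 1361 W/m² × (1/11.6)² = 10.11 W/m².
Top-of-atmosphere balance: σT_e⁴ = S(1−α)/4 = 2.250 W/m² → T_e = 79.37 K.
Since T_s⁴ = (N+1)T_e⁴, we need N ≥ (T_s/T_e)⁴ − 1 = 9.535.
The minimum whole number is N = 10.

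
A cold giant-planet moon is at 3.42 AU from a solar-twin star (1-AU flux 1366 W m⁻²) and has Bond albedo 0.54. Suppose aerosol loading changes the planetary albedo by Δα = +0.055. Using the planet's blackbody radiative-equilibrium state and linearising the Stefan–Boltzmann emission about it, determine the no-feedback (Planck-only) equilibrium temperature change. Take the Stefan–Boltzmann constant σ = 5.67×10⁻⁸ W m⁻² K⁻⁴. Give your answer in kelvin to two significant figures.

Irradiance scales as 1/d², so S = 1366 W m⁻² × (1/3.42)² = 116.8 W m⁻².
Unperturbed T_e = [116.8·(1−0.54)/(4σ)]^¼ = 124.1 K.
ΔF = −(S/4)Δα = −(116.8/4)×(+0.055) = -1.606 W m⁻².
The Planck feedback parameter is 4σT_e³ = 0.4330 W m⁻²/K.
So ΔT₀ = -1.606/0.4330 = -3.71 K.

-3.7 K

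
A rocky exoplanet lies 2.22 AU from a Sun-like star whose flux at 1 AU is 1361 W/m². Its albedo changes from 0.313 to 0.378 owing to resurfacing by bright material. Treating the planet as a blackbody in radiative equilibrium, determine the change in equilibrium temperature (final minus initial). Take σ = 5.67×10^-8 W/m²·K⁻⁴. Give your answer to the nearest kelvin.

-4 kelvin

By the inverse-square law, S = 1361/2.22² = 276.2 W/m².
Initial: T₁ = [S(1−0.313)/(4σ)]^(1/4) = 170.1 K.
Final:   T₂ = [S(1−0.378)/(4σ)]^(1/4) = 165.9 K.
ΔT = T₂ − T₁ = -4.174 K.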